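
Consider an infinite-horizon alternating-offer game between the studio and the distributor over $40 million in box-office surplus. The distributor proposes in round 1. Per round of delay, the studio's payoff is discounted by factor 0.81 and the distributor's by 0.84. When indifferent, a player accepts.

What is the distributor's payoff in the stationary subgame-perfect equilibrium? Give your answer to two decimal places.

23.78

When the distributor proposes, the studio accepts any offer worth at least 0.81 times what the studio would get by proposing next round; and vice versa.
This gives x = 40 − 0.81y and y = 40 − 0.84x, where x and y are each side's share when it proposes.
Hence (1 − 0.81·0.84)x = 40(1 − 0.81), i.e. 0.3196·x = 7.6.
x ≈ 23.7797; the studio's share is 40 − x ≈ 16.2203.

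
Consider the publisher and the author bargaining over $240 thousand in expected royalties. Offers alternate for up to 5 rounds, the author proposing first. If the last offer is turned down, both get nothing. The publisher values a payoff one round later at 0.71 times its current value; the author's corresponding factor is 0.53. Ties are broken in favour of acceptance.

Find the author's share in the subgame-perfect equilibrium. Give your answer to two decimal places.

129.77

Solve by backward induction from round 5.
Round 5 (the author proposes): rejection yields 0 for the publisher; the author offers 0 and keeps 240.
Round 4 (the publisher proposes): the author can get 240 next round, worth 0.53 × 240 = 127.2 now, so the publisher offers 127.2, keeping 112.8.
Round 3 (the author proposes): the publisher can get 112.8 next round, worth 0.71 × 112.8 = 80.088 now. The author offers 80.088 and keeps 240 − 80.088 = 159.912.
Round 2 (the publisher proposes): the author can get 159.912 next round, worth 0.53 × 159.912 = 84.75336 now. The publisher offers 84.75336 and keeps 240 − 84.75336 = 155.24664.
Round 1 (the author proposes): the publisher can get 155.24664 next round, worth 0.71 × 155.24664 = 110.2251144 now; the author offers that and keeps 129.7748856.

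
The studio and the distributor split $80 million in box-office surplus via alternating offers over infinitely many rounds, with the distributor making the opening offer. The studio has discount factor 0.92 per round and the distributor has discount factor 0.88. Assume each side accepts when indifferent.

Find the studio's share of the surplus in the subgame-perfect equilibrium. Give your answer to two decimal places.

When the distributor proposes, the studio accepts any offer worth at least 0.92 times what the studio would get by proposing next round; and vice versa.
This gives x = 80 − 0.92y and y = 80 − 0.88x, where x and y are each side's share when it proposes.
Hence (1 − 0.92·0.88)x = 80(1 − 0.92), i.e. 0.1904·x = 6.4.
x ≈ 33.6134; the studio's share is 80 − x ≈ 46.3866.

46.39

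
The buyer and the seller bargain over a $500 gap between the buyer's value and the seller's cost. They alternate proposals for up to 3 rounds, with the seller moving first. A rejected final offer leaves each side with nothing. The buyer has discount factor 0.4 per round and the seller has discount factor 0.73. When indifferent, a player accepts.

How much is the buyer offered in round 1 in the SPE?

Round 3 (the seller proposes): the buyer will accept anything ≥ 0, so the seller offers 0 and keeps 500.
Round 2 (the buyer proposes): the seller can get 500 next round, worth 0.73 × 500 = 365 now, so the buyer offers 365, keeping 135.
Round 1 (the seller proposes): the buyer can get 135 next round, worth 0.4 × 135 = 54 now, so the seller offers 54, keeping 446.

54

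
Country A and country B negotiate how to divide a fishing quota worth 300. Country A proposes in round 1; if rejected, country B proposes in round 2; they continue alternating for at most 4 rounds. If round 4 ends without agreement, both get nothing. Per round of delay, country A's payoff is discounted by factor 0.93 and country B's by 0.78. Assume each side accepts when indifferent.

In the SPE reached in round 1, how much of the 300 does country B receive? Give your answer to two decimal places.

186.12

By backward induction:
Round 4 (country B proposes): rejection yields 0 for country A; country B offers 0 and keeps 300.
Round 3 (country A proposes): country B can get 300 next round, worth 0.78 × 300 = 234 now, so country A offers 234, keeping 66.
Round 2 (country B proposes): country A can get 66 next round, worth 0.93 × 66 = 61.38 now. Country B offers 61.38 and keeps 300 − 61.38 = 238.62.
Round 1 (country A proposes): country B can get 238.62 next round, worth 0.78 × 238.62 = 186.1236 now, so country A offers 186.1236, keeping 113.8764.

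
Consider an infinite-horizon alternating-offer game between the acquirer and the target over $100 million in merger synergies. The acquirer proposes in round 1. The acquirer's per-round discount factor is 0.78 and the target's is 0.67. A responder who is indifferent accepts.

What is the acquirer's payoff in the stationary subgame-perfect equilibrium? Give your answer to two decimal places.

69.12

When the acquirer proposes, the target accepts any offer worth at least 0.67 times what the target would get by proposing next round; and vice versa.
This gives x = 100 − 0.67y and y = 100 − 0.78x, where x and y are each side's share when it proposes.
Hence (1 − 0.67·0.78)x = 100(1 − 0.67), i.e. 0.4774·x = 33.
x ≈ 69.1244; the target's share is 100 − x ≈ 30.8756.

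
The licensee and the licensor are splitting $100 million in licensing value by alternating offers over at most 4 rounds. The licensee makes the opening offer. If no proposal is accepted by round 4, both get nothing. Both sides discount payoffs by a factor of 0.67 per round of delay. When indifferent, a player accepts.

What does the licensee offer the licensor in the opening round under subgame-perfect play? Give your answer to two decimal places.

52.19

Round 4 (the licensor proposes): the licensee will accept anything ≥ 0, so the licensor offers 0 and keeps 100.
Round 3 (the licensee proposes): the licensor can get 100 next round, worth 0.67 × 100 = 67 now, so the licensee offers 67, keeping 33.
Round 2 (the licensor proposes): the licensee can get 33 next round, worth 0.67 × 33 = 22.11 now. The licensor offers 22.11 and keeps 100 − 22.11 = 77.89.
Round 1 (the licensee proposes): the licensor can get 77.89 next round, worth 0.67 × 77.89 = 52.1863 now. The licensee offers 52.1863 and keeps 100 − 52.1863 = 47.8137.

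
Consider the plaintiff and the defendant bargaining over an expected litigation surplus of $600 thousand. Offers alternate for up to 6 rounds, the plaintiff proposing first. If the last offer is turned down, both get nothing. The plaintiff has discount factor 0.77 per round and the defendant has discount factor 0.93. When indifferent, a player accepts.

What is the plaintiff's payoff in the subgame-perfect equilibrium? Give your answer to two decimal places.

93.61

Solve by backward induction from round 6.
Round 6 (the defendant proposes): the plaintiff will accept anything ≥ 0, so the defendant offers 0 and keeps 600.
Round 5 (the plaintiff proposes): the defendant can get 600 next round, worth 0.93 × 600 = 558 now; the plaintiff offers that and keeps 42.
Round 4 (the defendant proposes): the plaintiff can get 42 next round, worth 0.77 × 42 = 32.34 now; the defendant offers that and keeps 567.66.
Round 3 (the plaintiff proposes): the defendant can get 567.66 next round, worth 0.93 × 567.66 = 527.9238 now, so the plaintiff offers 527.9238, keeping 72.0762.
Round 2 (the defendant proposes): the plaintiff can get 72.0762 next round, worth 0.77 × 72.0762 = 55.498674 now. The defendant offers 55.498674 and keeps 600 − 55.498674 = 544.501326.
Round 1 (the plaintiff proposes): the defendant can get 544.501326 next round, worth 0.93 × 544.501326 = 506.38623318 now. The plaintiff offers 506.38623318 and keeps 600 − 506.38623318 = 93.61376682.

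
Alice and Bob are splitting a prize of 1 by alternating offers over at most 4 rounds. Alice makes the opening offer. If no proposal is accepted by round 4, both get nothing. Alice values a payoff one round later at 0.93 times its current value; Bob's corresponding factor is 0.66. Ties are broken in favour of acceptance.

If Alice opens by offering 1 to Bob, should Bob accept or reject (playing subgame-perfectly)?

Round 4 (Bob proposes): rejection yields 0 for Alice; Bob offers 0 and keeps 1.
Round 3 (Alice proposes): Bob can get 1 next round, worth 0.66 × 1 = 0.66 now. Alice offers 0.66 and keeps 1 − 0.66 = 0.34.
Round 2 (Bob proposes): Alice can get 0.34 next round, worth 0.93 × 0.34 = 0.3162 now, so Bob offers 0.3162, keeping 0.6838.
So by rejecting in round 1, Bob gets 0.6838 next round, worth 0.66 × 0.6838 = 0.451308 now.
Offer 1 ≥ 0.451308, so Bob accepts.

Accept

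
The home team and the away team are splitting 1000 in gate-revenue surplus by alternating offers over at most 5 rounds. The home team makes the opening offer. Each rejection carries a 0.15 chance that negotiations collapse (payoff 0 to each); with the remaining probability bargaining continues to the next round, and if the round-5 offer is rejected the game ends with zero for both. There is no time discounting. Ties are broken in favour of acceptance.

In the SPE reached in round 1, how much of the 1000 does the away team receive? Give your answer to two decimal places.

By backward induction:
Round 5 (the home team proposes): the away team will accept anything ≥ 0, so the home team offers 0 and keeps 1000.
Round 4 (the away team proposes): rejecting gives the home team an expected 0.85 × 1000 = 850. The away team offers 850 and keeps 1000 − 850 = 150.
Round 3 (the home team proposes): rejecting gives the away team an expected 0.85 × 150 = 127.5, so the home team offers 127.5, keeping 872.5.
Round 2 (the away team proposes): rejecting gives the home team an expected 0.85 × 872.5 = 741.625; the away team offers that and keeps 258.375.
Round 1 (the home team proposes): rejecting gives the away team an expected 0.85 × 258.375 = 219.61875. The home team offers 219.61875 and keeps 1000 − 219.61875 = 780.38125.

219.62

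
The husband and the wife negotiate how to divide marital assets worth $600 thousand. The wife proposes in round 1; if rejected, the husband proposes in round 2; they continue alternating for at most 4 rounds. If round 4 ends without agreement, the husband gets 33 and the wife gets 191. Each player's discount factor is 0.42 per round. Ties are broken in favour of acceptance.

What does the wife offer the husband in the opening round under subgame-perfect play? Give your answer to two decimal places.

Round 4 (the husband proposes): the wife gets 191 if talks fail, so the husband offers 191 and keeps 409.
Round 3 (the wife proposes): the husband can get 409 next round, worth 0.42 × 409 = 171.78 now, so the wife offers 171.78, keeping 428.22.
Round 2 (the husband proposes): the wife can get 428.22 next round, worth 0.42 × 428.22 = 179.8524 now. The husband offers 179.8524 and keeps 600 − 179.8524 = 420.1476.
Round 1 (the wife proposes): the husband can get 420.1476 next round, worth 0.42 × 420.1476 = 176.461992 now. The wife offers 176.461992 and keeps 600 − 176.461992 = 423.538008.

176.46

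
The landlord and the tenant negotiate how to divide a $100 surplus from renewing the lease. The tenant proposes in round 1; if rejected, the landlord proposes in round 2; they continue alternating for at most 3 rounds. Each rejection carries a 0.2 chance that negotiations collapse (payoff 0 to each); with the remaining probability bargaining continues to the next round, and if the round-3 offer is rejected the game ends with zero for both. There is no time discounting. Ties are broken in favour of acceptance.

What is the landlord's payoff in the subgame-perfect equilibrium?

16

By backward induction:
Round 3 (the tenant proposes): rejection yields 0 for the landlord; the tenant offers 0 and keeps 100.
Round 2 (the landlord proposes): rejecting gives the tenant an expected 0.8 × 100 = 80; the landlord offers that and keeps 20.
Round 1 (the tenant proposes): rejecting gives the landlord an expected 0.8 × 20 = 16, so the tenant offers 16, keeping 84.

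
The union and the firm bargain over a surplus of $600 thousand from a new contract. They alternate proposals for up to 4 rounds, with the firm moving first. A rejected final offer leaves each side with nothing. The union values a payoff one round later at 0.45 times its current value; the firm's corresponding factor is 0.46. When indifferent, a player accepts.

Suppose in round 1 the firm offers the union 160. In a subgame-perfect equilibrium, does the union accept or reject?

Reject

Work out the union's continuation value if the offer is rejected.
Round 4 (the union proposes): rejection yields 0 for the firm; the union offers 0 and keeps 600.
Round 3 (the firm proposes): the union can get 600 next round, worth 0.45 × 600 = 270 now; the firm offers that and keeps 330.
Round 2 (the union proposes): the firm can get 330 next round, worth 0.46 × 330 = 151.8 now. The union offers 151.8 and keeps 600 − 151.8 = 448.2.
So by rejecting in round 1, the union gets 448.2 next round, worth 0.45 × 448.2 = 201.69 now.
Offer 160 < 201.69, so the union rejects.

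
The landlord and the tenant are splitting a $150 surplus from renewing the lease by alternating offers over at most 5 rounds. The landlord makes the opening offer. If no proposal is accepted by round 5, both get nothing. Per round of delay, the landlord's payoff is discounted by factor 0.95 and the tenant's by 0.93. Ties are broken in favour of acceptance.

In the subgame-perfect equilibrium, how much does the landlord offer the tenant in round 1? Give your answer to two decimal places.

13.14

Round 5 (the landlord proposes): rejection yields 0 for the tenant; the landlord offers 0 and keeps 150.
Round 4 (the tenant proposes): the landlord can get 150 next round, worth 0.95 × 150 = 142.5 now. The tenant offers 142.5 and keeps 150 − 142.5 = 7.5.
Round 3 (the landlord proposes): the tenant can get 7.5 next round, worth 0.93 × 7.5 = 6.975 now, so the landlord offers 6.975, keeping 143.025.
Round 2 (the tenant proposes): the landlord can get 143.025 next round, worth 0.95 × 143.025 = 135.87375 now; the tenant offers that and keeps 14.12625.
Round 1 (the landlord proposes): the tenant can get 14.12625 next round, worth 0.93 × 14.12625 = 13.1374125 now, so the landlord offers 13.1374125, keeping 136.8625875.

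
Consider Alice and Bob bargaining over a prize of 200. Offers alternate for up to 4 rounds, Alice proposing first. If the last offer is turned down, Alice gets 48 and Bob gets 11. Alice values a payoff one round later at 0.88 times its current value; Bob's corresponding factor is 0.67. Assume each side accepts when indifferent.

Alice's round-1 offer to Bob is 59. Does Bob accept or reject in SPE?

Reject

Work out Bob's continuation value if the offer is rejected.
Round 4 (Bob proposes): Alice gets 48 if talks fail, so Bob offers 48 and keeps 152.
Round 3 (Alice proposes): Bob can get 152 next round, worth 0.67 × 152 = 101.84 now, so Alice offers 101.84, keeping 98.16.
Round 2 (Bob proposes): Alice can get 98.16 next round, worth 0.88 × 98.16 = 86.3808 now; Bob offers that and keeps 113.6192.
So by rejecting in round 1, Bob gets 113.6192 next round, worth 0.67 × 113.6192 = 76.124864 now.
Offer 59 < 76.124864, so Bob rejects.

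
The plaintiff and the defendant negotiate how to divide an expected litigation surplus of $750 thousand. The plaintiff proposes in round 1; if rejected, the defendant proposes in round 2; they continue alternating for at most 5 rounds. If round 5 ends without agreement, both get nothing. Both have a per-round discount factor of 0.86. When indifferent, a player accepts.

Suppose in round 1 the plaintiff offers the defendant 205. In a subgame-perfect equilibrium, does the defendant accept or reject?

Round 5 (the plaintiff proposes): the defendant will accept anything ≥ 0, so the plaintiff offers 0 and keeps 750.
Round 4 (the defendant proposes): the plaintiff can get 750 next round, worth 0.86 × 750 = 645 now, so the defendant offers 645, keeping 105.
Round 3 (the plaintiff proposes): the defendant can get 105 next round, worth 0.86 × 105 = 90.3 now, so the plaintiff offers 90.3, keeping 659.7.
Round 2 (the defendant proposes): the plaintiff can get 659.7 next round, worth 0.86 × 659.7 = 567.342 now, so the defendant offers 567.342, keeping 182.658.
So by rejecting in round 1, the defendant gets 182.658 next round, worth 0.86 × 182.658 = 157.08588 now.
Offer 205 ≥ 157.08588, so the defendant accepts.

Accept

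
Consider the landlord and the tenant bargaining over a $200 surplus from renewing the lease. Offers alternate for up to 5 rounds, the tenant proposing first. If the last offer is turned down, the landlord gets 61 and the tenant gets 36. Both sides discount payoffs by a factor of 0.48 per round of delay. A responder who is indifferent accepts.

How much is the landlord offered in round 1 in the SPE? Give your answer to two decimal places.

Work backward from the last round.
Round 5 (the tenant proposes): the landlord gets 61 if talks fail, so the tenant offers 61 and keeps 139.
Round 4 (the landlord proposes): the tenant can get 139 next round, worth 0.48 × 139 = 66.72 now. The landlord offers 66.72 and keeps 200 − 66.72 = 133.28.
Round 3 (the tenant proposes): the landlord can get 133.28 next round, worth 0.48 × 133.28 = 63.9744 now, so the tenant offers 63.9744, keeping 136.0256.
Round 2 (the landlord proposes): the tenant can get 136.0256 next round, worth 0.48 × 136.0256 = 65.292288 now, so the landlord offers 65.292288, keeping 134.707712.
Round 1 (the tenant proposes): the landlord can get 134.707712 next round, worth 0.48 × 134.707712 = 64.65970176 now; the tenant offers that and keeps 135.34029824.

64.66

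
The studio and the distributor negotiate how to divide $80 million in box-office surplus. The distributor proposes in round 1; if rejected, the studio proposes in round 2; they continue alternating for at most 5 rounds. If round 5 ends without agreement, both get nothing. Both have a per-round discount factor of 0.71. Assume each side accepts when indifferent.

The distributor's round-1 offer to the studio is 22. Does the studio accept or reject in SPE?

Round 5 (the distributor proposes): the studio will accept anything ≥ 0, so the distributor offers 0 and keeps 80.
Round 4 (the studio proposes): the distributor can get 80 next round, worth 0.71 × 80 = 56.8 now. The studio offers 56.8 and keeps 80 − 56.8 = 23.2.
Round 3 (the distributor proposes): the studio can get 23.2 next round, worth 0.71 × 23.2 = 16.472 now, so the distributor offers 16.472, keeping 63.528.
Round 2 (the studio proposes): the distributor can get 63.528 next round, worth 0.71 × 63.528 = 45.10488 now, so the studio offers 45.10488, keeping 34.89512.
So by rejecting in round 1, the studio gets 34.89512 next round, worth 0.71 × 34.89512 = 24.7755352 now.
Offer 22 < 24.7755352, so the studio rejects.

Reject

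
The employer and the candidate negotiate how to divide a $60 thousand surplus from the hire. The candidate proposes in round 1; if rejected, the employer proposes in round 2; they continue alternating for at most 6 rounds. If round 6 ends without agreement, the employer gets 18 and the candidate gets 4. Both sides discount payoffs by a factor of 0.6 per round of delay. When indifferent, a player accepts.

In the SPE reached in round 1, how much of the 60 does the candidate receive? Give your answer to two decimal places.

Round 6 (the employer proposes): the candidate gets 4 if talks fail, so the employer offers 4 and keeps 56.
Round 5 (the candidate proposes): the employer can get 56 next round, worth 0.6 × 56 = 33.6 now; the candidate offers that and keeps 26.4.
Round 4 (the employer proposes): the candidate can get 26.4 next round, worth 0.6 × 26.4 = 15.84 now. The employer offers 15.84 and keeps 60 − 15.84 = 44.16.
Round 3 (the candidate proposes): the employer can get 44.16 next round, worth 0.6 × 44.16 = 26.496 now; the candidate offers that and keeps 33.504.
Round 2 (the employer proposes): the candidate can get 33.504 next round, worth 0.6 × 33.504 = 20.1024 now, so the employer offers 20.1024, keeping 39.8976.
Round 1 (the candidate proposes): the employer can get 39.8976 next round, worth 0.6 × 39.8976 = 23.93856 now, so the candidate offers 23.93856, keeping 36.06144.

36.06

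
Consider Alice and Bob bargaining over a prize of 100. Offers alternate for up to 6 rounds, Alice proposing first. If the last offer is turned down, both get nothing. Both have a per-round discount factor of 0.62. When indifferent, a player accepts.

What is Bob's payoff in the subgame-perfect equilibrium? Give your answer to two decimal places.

Round 6 (Bob proposes): Alice will accept anything ≥ 0, so Bob offers 0 and keeps 100.
Round 5 (Alice proposes): Bob can get 100 next round, worth 0.62 × 100 = 62 now; Alice offers that and keeps 38.
Round 4 (Bob proposes): Alice can get 38 next round, worth 0.62 × 38 = 23.56 now, so Bob offers 23.56, keeping 76.44.
Round 3 (Alice proposes): Bob can get 76.44 next round, worth 0.62 × 76.44 = 47.3928 now, so Alice offers 47.3928, keeping 52.6072.
Round 2 (Bob proposes): Alice can get 52.6072 next round, worth 0.62 × 52.6072 = 32.616464 now, so Bob offers 32.616464, keeping 67.383536.
Round 1 (Alice proposes): Bob can get 67.383536 next round, worth 0.62 × 67.383536 = 41.77779232 now. Alice offers 41.77779232 and keeps 100 − 41.77779232 = 58.22220768.

41.78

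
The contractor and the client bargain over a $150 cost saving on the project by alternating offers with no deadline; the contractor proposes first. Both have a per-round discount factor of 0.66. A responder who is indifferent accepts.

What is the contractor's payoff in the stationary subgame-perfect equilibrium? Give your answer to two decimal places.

90.36

When the contractor proposes, the client accepts any offer worth at least 0.66 times what the client would get by proposing next round; and vice versa.
This gives x = 150 − 0.66y and y = 150 − 0.66x, where x and y are each side's share when it proposes.
Hence (1 − 0.66·0.66)x = 150(1 − 0.66), i.e. 0.5644·x = 51.
x ≈ 90.3614; the client's share is 150 − x ≈ 59.6386.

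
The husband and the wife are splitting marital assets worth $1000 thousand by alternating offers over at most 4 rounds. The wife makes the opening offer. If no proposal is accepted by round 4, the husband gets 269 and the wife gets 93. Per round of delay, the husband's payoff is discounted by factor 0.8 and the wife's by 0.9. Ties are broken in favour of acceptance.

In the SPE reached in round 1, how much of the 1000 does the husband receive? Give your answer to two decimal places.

Round 4 (the husband proposes): the wife gets 93 if talks fail, so the husband offers 93 and keeps 907.
Round 3 (the wife proposes): the husband can get 907 next round, worth 0.8 × 907 = 725.6 now, so the wife offers 725.6, keeping 274.4.
Round 2 (the husband proposes): the wife can get 274.4 next round, worth 0.9 × 274.4 = 246.96 now, so the husband offers 246.96, keeping 753.04.
Round 1 (the wife proposes): the husband can get 753.04 next round, worth 0.8 × 753.04 = 602.432 now; the wife offers that and keeps 397.568.

602.43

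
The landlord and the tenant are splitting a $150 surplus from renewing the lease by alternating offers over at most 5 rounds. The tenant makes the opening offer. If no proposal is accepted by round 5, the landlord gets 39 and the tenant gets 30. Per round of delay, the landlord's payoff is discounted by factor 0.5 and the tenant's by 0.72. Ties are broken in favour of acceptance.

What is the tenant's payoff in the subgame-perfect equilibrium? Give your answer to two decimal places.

Round 5 (the tenant proposes): the landlord gets 39 if talks fail, so the tenant offers 39 and keeps 111.
Round 4 (the landlord proposes): the tenant can get 111 next round, worth 0.72 × 111 = 79.92 now; the landlord offers that and keeps 70.08.
Round 3 (the tenant proposes): the landlord can get 70.08 next round, worth 0.5 × 70.08 = 35.04 now. The tenant offers 35.04 and keeps 150 − 35.04 = 114.96.
Round 2 (the landlord proposes): the tenant can get 114.96 next round, worth 0.72 × 114.96 = 82.7712 now; the landlord offers that and keeps 67.2288.
Round 1 (the tenant proposes): the landlord can get 67.2288 next round, worth 0.5 × 67.2288 = 33.6144 now; the tenant offers that and keeps 116.3856.

116.39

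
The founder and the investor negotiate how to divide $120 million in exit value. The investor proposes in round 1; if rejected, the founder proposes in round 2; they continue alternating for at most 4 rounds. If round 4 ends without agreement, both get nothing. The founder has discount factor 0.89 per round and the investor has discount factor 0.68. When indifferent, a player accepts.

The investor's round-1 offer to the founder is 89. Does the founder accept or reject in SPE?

Round 4 (the founder proposes): the investor will accept anything ≥ 0, so the founder offers 0 and keeps 120.
Round 3 (the investor proposes): the founder can get 120 next round, worth 0.89 × 120 = 106.8 now, so the investor offers 106.8, keeping 13.2.
Round 2 (the founder proposes): the investor can get 13.2 next round, worth 0.68 × 13.2 = 8.976 now. The founder offers 8.976 and keeps 120 − 8.976 = 111.024.
So by rejecting in round 1, the founder gets 111.024 next round, worth 0.89 × 111.024 = 98.81136 now.
Offer 89 < 98.81136, so the founder rejects.

Reject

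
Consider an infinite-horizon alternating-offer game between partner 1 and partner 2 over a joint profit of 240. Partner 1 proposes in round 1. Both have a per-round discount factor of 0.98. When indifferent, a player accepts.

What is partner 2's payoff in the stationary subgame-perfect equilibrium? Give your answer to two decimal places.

118.79

Let x be partner 1's share when partner 1 proposes and y be partner 2's share when partner 2 proposes.
Partner 2 accepts iff offered ≥ 0.98·y, so x = 240 − 0.98y. Symmetrically y = 240 − 0.98x.
Substituting: x = 240 − 0.98(240 − 0.98x), giving x(1 − 0.98·0.98) = 240(1 − 0.98).
So x = 240 × 0.02 / 0.0396 ≈ 121.2121, and partner 2 receives 240 − x ≈ 118.7879.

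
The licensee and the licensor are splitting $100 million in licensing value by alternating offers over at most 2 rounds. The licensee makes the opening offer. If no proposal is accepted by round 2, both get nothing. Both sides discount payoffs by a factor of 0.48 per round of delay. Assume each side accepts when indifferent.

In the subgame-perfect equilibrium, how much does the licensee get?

52

Round 2 (the licensor proposes): the licensee will accept anything ≥ 0, so the licensor offers 0 and keeps 100.
Round 1 (the licensee proposes): the licensor can get 100 next round, worth 0.48 × 100 = 48 now; the licensee offers that and keeps 52.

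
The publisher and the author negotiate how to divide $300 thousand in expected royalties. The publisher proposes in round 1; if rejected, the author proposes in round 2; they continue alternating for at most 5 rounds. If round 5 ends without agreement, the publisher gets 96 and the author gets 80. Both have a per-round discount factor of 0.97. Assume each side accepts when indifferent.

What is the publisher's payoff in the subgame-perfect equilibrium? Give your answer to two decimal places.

212.23

Round 5 (the publisher proposes): the author gets 80 if talks fail, so the publisher offers 80 and keeps 220.
Round 4 (the author proposes): the publisher can get 220 next round, worth 0.97 × 220 = 213.4 now, so the author offers 213.4, keeping 86.6.
Round 3 (the publisher proposes): the author can get 86.6 next round, worth 0.97 × 86.6 = 84.002 now, so the publisher offers 84.002, keeping 215.998.
Round 2 (the author proposes): the publisher can get 215.998 next round, worth 0.97 × 215.998 = 209.51806 now; the author offers that and keeps 90.48194.
Round 1 (the publisher proposes): the author can get 90.48194 next round, worth 0.97 × 90.48194 = 87.7674818 now. The publisher offers 87.7674818 and keeps 300 − 87.7674818 = 212.2325182.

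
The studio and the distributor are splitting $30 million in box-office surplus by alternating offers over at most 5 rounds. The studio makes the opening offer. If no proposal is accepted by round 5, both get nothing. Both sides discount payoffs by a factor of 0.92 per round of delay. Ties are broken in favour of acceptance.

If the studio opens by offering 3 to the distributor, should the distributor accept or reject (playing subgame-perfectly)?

Work out the distributor's continuation value if the offer is rejected.
Round 5 (the studio proposes): the distributor will accept anything ≥ 0, so the studio offers 0 and keeps 30.
Round 4 (the distributor proposes): the studio can get 30 next round, worth 0.92 × 30 = 27.6 now, so the distributor offers 27.6, keeping 2.4.
Round 3 (the studio proposes): the distributor can get 2.4 next round, worth 0.92 × 2.4 = 2.208 now, so the studio offers 2.208, keeping 27.792.
Round 2 (the distributor proposes): the studio can get 27.792 next round, worth 0.92 × 27.792 = 25.56864 now; the distributor offers that and keeps 4.43136.
So by rejecting in round 1, the distributor gets 4.43136 next round, worth 0.92 × 4.43136 = 4.0768512 now.
Offer 3 < 4.0768512, so the distributor rejects.

Reject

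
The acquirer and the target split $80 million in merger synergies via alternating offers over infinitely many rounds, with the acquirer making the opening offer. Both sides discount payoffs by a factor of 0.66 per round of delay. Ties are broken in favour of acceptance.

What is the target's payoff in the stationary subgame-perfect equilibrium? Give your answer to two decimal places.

31.81

Let x be the acquirer's share when the acquirer proposes and y be the target's share when the target proposes.
The target accepts iff offered ≥ 0.66·y, so x = 80 − 0.66y. Symmetrically y = 80 − 0.66x.
Substituting: x = 80 − 0.66(80 − 0.66x), giving x(1 − 0.66·0.66) = 80(1 − 0.66).
So x = 80 × 0.34 / 0.5644 ≈ 48.1928, and the target receives 80 − x ≈ 31.8072.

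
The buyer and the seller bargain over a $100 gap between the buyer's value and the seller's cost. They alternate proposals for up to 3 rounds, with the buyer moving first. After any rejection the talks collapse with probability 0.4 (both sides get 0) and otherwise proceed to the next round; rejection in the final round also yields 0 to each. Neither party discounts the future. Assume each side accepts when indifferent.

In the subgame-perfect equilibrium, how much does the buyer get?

76

Round 3 (the buyer proposes): the seller will accept anything ≥ 0, so the buyer offers 0 and keeps 100.
Round 2 (the seller proposes): rejecting gives the buyer an expected 0.6 × 100 = 60; the seller offers that and keeps 40.
Round 1 (the buyer proposes): rejecting gives the seller an expected 0.6 × 40 = 24; the buyer offers that and keeps 76.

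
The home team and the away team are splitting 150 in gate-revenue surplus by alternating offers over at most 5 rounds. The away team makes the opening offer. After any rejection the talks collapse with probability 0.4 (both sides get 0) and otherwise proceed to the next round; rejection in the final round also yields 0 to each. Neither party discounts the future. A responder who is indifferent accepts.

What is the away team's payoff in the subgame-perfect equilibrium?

101.04

By backward induction:
Round 5 (the away team proposes): the home team will accept anything ≥ 0, so the away team offers 0 and keeps 150.
Round 4 (the home team proposes): rejecting gives the away team an expected 0.6 × 150 = 90, so the home team offers 90, keeping 60.
Round 3 (the away team proposes): rejecting gives the home team an expected 0.6 × 60 = 36; the away team offers that and keeps 114.
Round 2 (the home team proposes): rejecting gives the away team an expected 0.6 × 114 = 68.4; the home team offers that and keeps 81.6.
Round 1 (the away team proposes): rejecting gives the home team an expected 0.6 × 81.6 = 48.96; the away team offers that and keeps 101.04.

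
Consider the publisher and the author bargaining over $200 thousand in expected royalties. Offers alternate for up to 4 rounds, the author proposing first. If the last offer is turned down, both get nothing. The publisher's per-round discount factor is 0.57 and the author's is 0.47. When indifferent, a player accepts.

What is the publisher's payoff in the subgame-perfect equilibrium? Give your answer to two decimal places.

Round 4 (the publisher proposes): the author will accept anything ≥ 0, so the publisher offers 0 and keeps 200.
Round 3 (the author proposes): the publisher can get 200 next round, worth 0.57 × 200 = 114 now. The author offers 114 and keeps 200 − 114 = 86.
Round 2 (the publisher proposes): the author can get 86 next round, worth 0.47 × 86 = 40.42 now; the publisher offers that and keeps 159.58.
Round 1 (the author proposes): the publisher can get 159.58 next round, worth 0.57 × 159.58 = 90.9606 now; the author offers that and keeps 109.0394.

90.96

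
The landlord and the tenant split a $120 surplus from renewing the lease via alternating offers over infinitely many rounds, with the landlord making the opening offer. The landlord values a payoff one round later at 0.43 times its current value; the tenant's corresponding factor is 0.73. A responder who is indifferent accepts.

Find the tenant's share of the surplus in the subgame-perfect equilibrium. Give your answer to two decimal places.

72.78

When the landlord proposes, the tenant accepts any offer worth at least 0.73 times what the tenant would get by proposing next round; and vice versa.
This gives x = 120 − 0.73y and y = 120 − 0.43x, where x and y are each side's share when it proposes.
Hence (1 − 0.73·0.43)x = 120(1 − 0.73), i.e. 0.6861·x = 32.4.
x ≈ 47.2234; the tenant's share is 120 − x ≈ 72.7766.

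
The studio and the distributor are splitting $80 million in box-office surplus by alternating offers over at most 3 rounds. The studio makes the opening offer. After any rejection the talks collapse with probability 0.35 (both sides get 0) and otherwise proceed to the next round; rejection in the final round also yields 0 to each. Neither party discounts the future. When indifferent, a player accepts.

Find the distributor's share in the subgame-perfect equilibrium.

By backward induction:
Round 3 (the studio proposes): the distributor will accept anything ≥ 0, so the studio offers 0 and keeps 80.
Round 2 (the distributor proposes): rejecting gives the studio an expected 0.65 × 80 = 52; the distributor offers that and keeps 28.
Round 1 (the studio proposes): rejecting gives the distributor an expected 0.65 × 28 = 18.2; the studio offers that and keeps 61.8.

18.2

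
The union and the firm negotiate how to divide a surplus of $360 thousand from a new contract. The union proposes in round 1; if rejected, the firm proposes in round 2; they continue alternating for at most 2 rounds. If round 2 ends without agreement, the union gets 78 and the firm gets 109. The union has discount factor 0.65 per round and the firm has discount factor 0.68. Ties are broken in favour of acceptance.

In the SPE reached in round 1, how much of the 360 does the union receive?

168.24

Round 2 (the firm proposes): the union gets 78 if talks fail, so the firm offers 78 and keeps 282.
Round 1 (the union proposes): the firm can get 282 next round, worth 0.68 × 282 = 191.76 now; the union offers that and keeps 168.24.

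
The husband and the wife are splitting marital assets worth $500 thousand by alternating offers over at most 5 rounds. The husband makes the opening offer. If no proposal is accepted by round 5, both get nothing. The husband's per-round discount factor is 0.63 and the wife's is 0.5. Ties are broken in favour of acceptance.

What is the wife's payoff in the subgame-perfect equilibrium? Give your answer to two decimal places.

Round 5 (the husband proposes): the wife will accept anything ≥ 0, so the husband offers 0 and keeps 500.
Round 4 (the wife proposes): the husband can get 500 next round, worth 0.63 × 500 = 315 now; the wife offers that and keeps 185.
Round 3 (the husband proposes): the wife can get 185 next round, worth 0.5 × 185 = 92.5 now, so the husband offers 92.5, keeping 407.5.
Round 2 (the wife proposes): the husband can get 407.5 next round, worth 0.63 × 407.5 = 256.725 now. The wife offers 256.725 and keeps 500 − 256.725 = 243.275.
Round 1 (the husband proposes): the wife can get 243.275 next round, worth 0.5 × 243.275 = 121.6375 now. The husband offers 121.6375 and keeps 500 − 121.6375 = 378.3625.

121.64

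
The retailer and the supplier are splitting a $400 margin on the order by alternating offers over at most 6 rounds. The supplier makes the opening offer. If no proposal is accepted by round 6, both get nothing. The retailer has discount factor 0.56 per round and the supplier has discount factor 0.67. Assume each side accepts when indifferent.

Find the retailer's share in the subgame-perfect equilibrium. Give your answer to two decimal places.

133.19

Round 6 (the retailer proposes): the supplier will accept anything ≥ 0, so the retailer offers 0 and keeps 400.
Round 5 (the supplier proposes): the retailer can get 400 next round, worth 0.56 × 400 = 224 now; the supplier offers that and keeps 176.
Round 4 (the retailer proposes): the supplier can get 176 next round, worth 0.67 × 176 = 117.92 now, so the retailer offers 117.92, keeping 282.08.
Round 3 (the supplier proposes): the retailer can get 282.08 next round, worth 0.56 × 282.08 = 157.9648 now; the supplier offers that and keeps 242.0352.
Round 2 (the retailer proposes): the supplier can get 242.0352 next round, worth 0.67 × 242.0352 = 162.163584 now, so the retailer offers 162.163584, keeping 237.836416.
Round 1 (the supplier proposes): the retailer can get 237.836416 next round, worth 0.56 × 237.836416 = 133.18839296 now. The supplier offers 133.18839296 and keeps 400 − 133.18839296 = 266.81160704.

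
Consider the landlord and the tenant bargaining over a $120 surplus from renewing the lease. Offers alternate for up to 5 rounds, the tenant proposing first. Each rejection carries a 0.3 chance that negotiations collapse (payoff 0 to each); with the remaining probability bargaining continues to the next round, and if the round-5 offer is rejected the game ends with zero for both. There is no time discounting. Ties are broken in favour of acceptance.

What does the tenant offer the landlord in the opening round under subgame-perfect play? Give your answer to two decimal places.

37.55

Round 5 (the tenant proposes): rejection yields 0 for the landlord; the tenant offers 0 and keeps 120.
Round 4 (the landlord proposes): rejecting gives the tenant an expected 0.7 × 120 = 84. The landlord offers 84 and keeps 120 − 84 = 36.
Round 3 (the tenant proposes): rejecting gives the landlord an expected 0.7 × 36 = 25.2, so the tenant offers 25.2, keeping 94.8.
Round 2 (the landlord proposes): rejecting gives the tenant an expected 0.7 × 94.8 = 66.36, so the landlord offers 66.36, keeping 53.64.
Round 1 (the tenant proposes): rejecting gives the landlord an expected 0.7 × 53.64 = 37.548; the tenant offers that and keeps 82.452.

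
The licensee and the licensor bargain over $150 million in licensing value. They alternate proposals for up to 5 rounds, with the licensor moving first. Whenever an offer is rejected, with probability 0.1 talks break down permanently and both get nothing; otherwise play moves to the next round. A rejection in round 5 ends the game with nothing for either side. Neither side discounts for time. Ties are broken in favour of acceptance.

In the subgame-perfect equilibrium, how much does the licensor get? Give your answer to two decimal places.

Round 5 (the licensor proposes): the licensee will accept anything ≥ 0, so the licensor offers 0 and keeps 150.
Round 4 (the licensee proposes): rejecting gives the licensor an expected 0.9 × 150 = 135; the licensee offers that and keeps 15.
Round 3 (the licensor proposes): rejecting gives the licensee an expected 0.9 × 15 = 13.5, so the licensor offers 13.5, keeping 136.5.
Round 2 (the licensee proposes): rejecting gives the licensor an expected 0.9 × 136.5 = 122.85; the licensee offers that and keeps 27.15.
Round 1 (the licensor proposes): rejecting gives the licensee an expected 0.9 × 27.15 = 24.435. The licensor offers 24.435 and keeps 150 − 24.435 = 125.565.

125.57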